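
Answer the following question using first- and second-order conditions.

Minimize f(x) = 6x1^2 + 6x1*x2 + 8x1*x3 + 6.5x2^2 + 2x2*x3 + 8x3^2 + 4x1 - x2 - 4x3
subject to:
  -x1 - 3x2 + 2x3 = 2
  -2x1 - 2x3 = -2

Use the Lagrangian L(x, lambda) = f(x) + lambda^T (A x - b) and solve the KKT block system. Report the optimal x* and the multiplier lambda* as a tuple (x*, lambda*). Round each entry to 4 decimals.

Form the Lagrangian:
  L(x, lambda) = (1/2) x^T Q x + c^T x + lambda^T (A x - b)
Stationarity (grad_x L = 0): Q x + c + A^T lambda = 0.
Primal feasibility: A x = b.

This gives the KKT block system:
  [ Q   A^T ] [ x     ]   [-c ]
  [ A    0  ] [ lambda ] = [ b ]

Solving the linear system:
  x*      = (0.0588, -0.0588, 0.9412)
  lambda* = (0.1569, 5.8627)
  f(x*)   = 3.9706

x* = (0.0588, -0.0588, 0.9412), lambda* = (0.1569, 5.8627)


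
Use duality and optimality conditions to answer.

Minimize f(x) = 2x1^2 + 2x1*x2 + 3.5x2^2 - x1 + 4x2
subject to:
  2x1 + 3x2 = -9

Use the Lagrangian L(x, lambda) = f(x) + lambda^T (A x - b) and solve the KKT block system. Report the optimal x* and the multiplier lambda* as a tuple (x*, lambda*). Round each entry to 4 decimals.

Form the Lagrangian:
  L(x, lambda) = (1/2) x^T Q x + c^T x + lambda^T (A x - b)
Stationarity (grad_x L = 0): Q x + c + A^T lambda = 0.
Primal feasibility: A x = b.

This gives the KKT block system:
  [ Q   A^T ] [ x     ]   [-c ]
  [ A    0  ] [ lambda ] = [ b ]

Solving the linear system:
  x*      = (-0.975, -2.35)
  lambda* = (4.8)
  f(x*)   = 17.3875

x* = (-0.975, -2.35), lambda* = (4.8)


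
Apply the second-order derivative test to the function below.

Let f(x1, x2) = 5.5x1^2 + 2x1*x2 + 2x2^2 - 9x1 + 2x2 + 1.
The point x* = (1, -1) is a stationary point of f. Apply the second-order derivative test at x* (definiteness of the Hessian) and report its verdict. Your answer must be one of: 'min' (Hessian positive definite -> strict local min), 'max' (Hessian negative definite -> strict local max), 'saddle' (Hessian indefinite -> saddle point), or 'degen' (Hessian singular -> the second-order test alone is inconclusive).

Compute the Hessian H = grad^2 f:
  H = [[11, 2], [2, 4]]
Verify stationarity: grad f(x*) = H x* + g = (0, 0).
Eigenvalues of H: 3.4689, 11.5311.
Both eigenvalues > 0, so H is positive definite -> x* is a strict local min.

min


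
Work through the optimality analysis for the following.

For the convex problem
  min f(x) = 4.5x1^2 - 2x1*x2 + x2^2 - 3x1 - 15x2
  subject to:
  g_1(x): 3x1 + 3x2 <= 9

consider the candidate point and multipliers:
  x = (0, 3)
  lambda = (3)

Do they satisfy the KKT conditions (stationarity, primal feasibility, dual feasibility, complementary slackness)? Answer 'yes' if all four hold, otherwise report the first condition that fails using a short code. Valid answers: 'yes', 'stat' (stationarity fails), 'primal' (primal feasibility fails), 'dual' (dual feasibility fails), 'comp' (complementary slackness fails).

Gradient of f: grad f(x) = Q x + c = (-9, -9)
Constraint values g_i(x) = a_i^T x - b_i:
  g_1((0, 3)) = 0
Stationarity residual: grad f(x) + sum_i lambda_i a_i = (0, 0)
  -> stationarity OK
Primal feasibility (all g_i <= 0): OK
Dual feasibility (all lambda_i >= 0): OK
Complementary slackness (lambda_i * g_i(x) = 0 for all i): OK

Verdict: yes, KKT holds.

yes


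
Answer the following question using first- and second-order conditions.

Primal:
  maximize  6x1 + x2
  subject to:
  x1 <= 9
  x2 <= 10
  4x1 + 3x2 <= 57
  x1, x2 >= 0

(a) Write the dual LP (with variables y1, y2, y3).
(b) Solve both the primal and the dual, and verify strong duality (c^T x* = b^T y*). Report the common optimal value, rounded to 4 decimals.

The standard primal-dual pair for 'max c^T x s.t. A x <= b, x >= 0' is:
  Dual:  min b^T y  s.t.  A^T y >= c,  y >= 0.

So the dual LP is:
  minimize  9y1 + 10y2 + 57y3
  subject to:
    y1 + 4y3 >= 6
    y2 + 3y3 >= 1
    y1, y2, y3 >= 0

Solving the primal: x* = (9, 7).
  primal value c^T x* = 61.
Solving the dual: y* = (4.6667, 0, 0.3333).
  dual value b^T y* = 61.
Strong duality: c^T x* = b^T y*. Confirmed.

61


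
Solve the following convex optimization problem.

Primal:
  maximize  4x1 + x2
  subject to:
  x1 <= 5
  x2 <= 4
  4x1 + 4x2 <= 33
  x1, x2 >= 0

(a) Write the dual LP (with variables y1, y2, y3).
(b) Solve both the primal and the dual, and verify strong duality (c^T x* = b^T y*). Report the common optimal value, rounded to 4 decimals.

The standard primal-dual pair for 'max c^T x s.t. A x <= b, x >= 0' is:
  Dual:  min b^T y  s.t.  A^T y >= c,  y >= 0.

So the dual LP is:
  minimize  5y1 + 4y2 + 33y3
  subject to:
    y1 + 4y3 >= 4
    y2 + 4y3 >= 1
    y1, y2, y3 >= 0

Solving the primal: x* = (5, 3.25).
  primal value c^T x* = 23.25.
Solving the dual: y* = (3, 0, 0.25).
  dual value b^T y* = 23.25.
Strong duality: c^T x* = b^T y*. Confirmed.

23.25


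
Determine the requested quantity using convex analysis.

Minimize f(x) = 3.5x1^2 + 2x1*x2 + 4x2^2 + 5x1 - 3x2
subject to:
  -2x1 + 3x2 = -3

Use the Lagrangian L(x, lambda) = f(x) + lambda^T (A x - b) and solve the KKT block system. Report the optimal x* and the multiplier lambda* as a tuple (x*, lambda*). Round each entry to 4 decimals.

Form the Lagrangian:
  L(x, lambda) = (1/2) x^T Q x + c^T x + lambda^T (A x - b)
Stationarity (grad_x L = 0): Q x + c + A^T lambda = 0.
Primal feasibility: A x = b.

This gives the KKT block system:
  [ Q   A^T ] [ x     ]   [-c ]
  [ A    0  ] [ lambda ] = [ b ]

Solving the linear system:
  x*      = (0.3277, -0.7815)
  lambda* = (2.8655)
  f(x*)   = 6.2899

x* = (0.3277, -0.7815), lambda* = (2.8655)


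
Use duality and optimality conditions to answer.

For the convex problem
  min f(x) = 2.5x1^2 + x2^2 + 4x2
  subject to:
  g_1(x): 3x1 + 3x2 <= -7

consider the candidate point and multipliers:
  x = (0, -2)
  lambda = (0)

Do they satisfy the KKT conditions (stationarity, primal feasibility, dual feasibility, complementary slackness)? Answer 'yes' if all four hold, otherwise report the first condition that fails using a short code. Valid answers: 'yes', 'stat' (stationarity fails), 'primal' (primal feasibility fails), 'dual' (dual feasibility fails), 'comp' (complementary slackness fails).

Gradient of f: grad f(x) = Q x + c = (0, 0)
Constraint values g_i(x) = a_i^T x - b_i:
  g_1((0, -2)) = 1
Stationarity residual: grad f(x) + sum_i lambda_i a_i = (0, 0)
  -> stationarity OK
Primal feasibility (all g_i <= 0): FAILS
Dual feasibility (all lambda_i >= 0): OK
Complementary slackness (lambda_i * g_i(x) = 0 for all i): OK

Verdict: the first failing condition is primal_feasibility -> primal.

primal


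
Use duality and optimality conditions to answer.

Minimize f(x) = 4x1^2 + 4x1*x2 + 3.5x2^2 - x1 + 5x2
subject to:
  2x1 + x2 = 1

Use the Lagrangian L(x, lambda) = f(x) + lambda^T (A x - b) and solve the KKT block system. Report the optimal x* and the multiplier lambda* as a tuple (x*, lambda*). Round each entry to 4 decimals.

Form the Lagrangian:
  L(x, lambda) = (1/2) x^T Q x + c^T x + lambda^T (A x - b)
Stationarity (grad_x L = 0): Q x + c + A^T lambda = 0.
Primal feasibility: A x = b.

This gives the KKT block system:
  [ Q   A^T ] [ x     ]   [-c ]
  [ A    0  ] [ lambda ] = [ b ]

Solving the linear system:
  x*      = (1.05, -1.1)
  lambda* = (-1.5)
  f(x*)   = -2.525

x* = (1.05, -1.1), lambda* = (-1.5)


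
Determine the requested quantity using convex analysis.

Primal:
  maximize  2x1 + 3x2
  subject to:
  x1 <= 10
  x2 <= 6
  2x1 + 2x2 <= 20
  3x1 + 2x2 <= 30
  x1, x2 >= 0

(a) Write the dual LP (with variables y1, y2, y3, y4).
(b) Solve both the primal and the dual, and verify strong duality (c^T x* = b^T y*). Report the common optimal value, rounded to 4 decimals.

The standard primal-dual pair for 'max c^T x s.t. A x <= b, x >= 0' is:
  Dual:  min b^T y  s.t.  A^T y >= c,  y >= 0.

So the dual LP is:
  minimize  10y1 + 6y2 + 20y3 + 30y4
  subject to:
    y1 + 2y3 + 3y4 >= 2
    y2 + 2y3 + 2y4 >= 3
    y1, y2, y3, y4 >= 0

Solving the primal: x* = (4, 6).
  primal value c^T x* = 26.
Solving the dual: y* = (0, 1, 1, 0).
  dual value b^T y* = 26.
Strong duality: c^T x* = b^T y*. Confirmed.

26


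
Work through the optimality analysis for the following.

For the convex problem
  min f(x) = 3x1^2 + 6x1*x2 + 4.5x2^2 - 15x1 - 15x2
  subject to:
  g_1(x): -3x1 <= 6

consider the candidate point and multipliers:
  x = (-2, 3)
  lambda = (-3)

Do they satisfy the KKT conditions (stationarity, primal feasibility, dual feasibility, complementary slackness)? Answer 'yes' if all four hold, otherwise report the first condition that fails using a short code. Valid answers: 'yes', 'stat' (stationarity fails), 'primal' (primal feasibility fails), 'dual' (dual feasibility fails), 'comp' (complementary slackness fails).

Gradient of f: grad f(x) = Q x + c = (-9, 0)
Constraint values g_i(x) = a_i^T x - b_i:
  g_1((-2, 3)) = 0
Stationarity residual: grad f(x) + sum_i lambda_i a_i = (0, 0)
  -> stationarity OK
Primal feasibility (all g_i <= 0): OK
Dual feasibility (all lambda_i >= 0): FAILS
Complementary slackness (lambda_i * g_i(x) = 0 for all i): OK

Verdict: the first failing condition is dual_feasibility -> dual.

dual


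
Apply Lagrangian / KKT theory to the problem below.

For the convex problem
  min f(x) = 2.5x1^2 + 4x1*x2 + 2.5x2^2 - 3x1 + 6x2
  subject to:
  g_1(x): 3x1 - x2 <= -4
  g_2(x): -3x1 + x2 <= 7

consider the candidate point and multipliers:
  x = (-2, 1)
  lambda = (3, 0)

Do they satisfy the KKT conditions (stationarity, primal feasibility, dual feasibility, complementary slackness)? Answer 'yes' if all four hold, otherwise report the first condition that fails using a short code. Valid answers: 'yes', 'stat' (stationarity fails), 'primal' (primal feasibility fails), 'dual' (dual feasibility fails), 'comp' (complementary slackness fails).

Gradient of f: grad f(x) = Q x + c = (-9, 3)
Constraint values g_i(x) = a_i^T x - b_i:
  g_1((-2, 1)) = -3
  g_2((-2, 1)) = 0
Stationarity residual: grad f(x) + sum_i lambda_i a_i = (0, 0)
  -> stationarity OK
Primal feasibility (all g_i <= 0): OK
Dual feasibility (all lambda_i >= 0): OK
Complementary slackness (lambda_i * g_i(x) = 0 for all i): FAILS

Verdict: the first failing condition is complementary_slackness -> comp.

comp


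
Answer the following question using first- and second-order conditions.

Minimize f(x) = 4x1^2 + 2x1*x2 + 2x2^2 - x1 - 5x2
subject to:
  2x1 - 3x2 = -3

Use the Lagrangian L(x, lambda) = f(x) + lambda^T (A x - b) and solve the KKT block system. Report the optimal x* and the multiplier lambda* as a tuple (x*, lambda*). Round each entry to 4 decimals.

Form the Lagrangian:
  L(x, lambda) = (1/2) x^T Q x + c^T x + lambda^T (A x - b)
Stationarity (grad_x L = 0): Q x + c + A^T lambda = 0.
Primal feasibility: A x = b.

This gives the KKT block system:
  [ Q   A^T ] [ x     ]   [-c ]
  [ A    0  ] [ lambda ] = [ b ]

Solving the linear system:
  x*      = (-0.0268, 0.9821)
  lambda* = (-0.375)
  f(x*)   = -3.0045

x* = (-0.0268, 0.9821), lambda* = (-0.375)


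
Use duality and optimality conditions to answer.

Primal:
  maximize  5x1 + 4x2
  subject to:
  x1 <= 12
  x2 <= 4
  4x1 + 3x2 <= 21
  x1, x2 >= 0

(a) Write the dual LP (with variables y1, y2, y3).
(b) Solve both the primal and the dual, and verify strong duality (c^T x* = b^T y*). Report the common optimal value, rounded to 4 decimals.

The standard primal-dual pair for 'max c^T x s.t. A x <= b, x >= 0' is:
  Dual:  min b^T y  s.t.  A^T y >= c,  y >= 0.

So the dual LP is:
  minimize  12y1 + 4y2 + 21y3
  subject to:
    y1 + 4y3 >= 5
    y2 + 3y3 >= 4
    y1, y2, y3 >= 0

Solving the primal: x* = (2.25, 4).
  primal value c^T x* = 27.25.
Solving the dual: y* = (0, 0.25, 1.25).
  dual value b^T y* = 27.25.
Strong duality: c^T x* = b^T y*. Confirmed.

27.25


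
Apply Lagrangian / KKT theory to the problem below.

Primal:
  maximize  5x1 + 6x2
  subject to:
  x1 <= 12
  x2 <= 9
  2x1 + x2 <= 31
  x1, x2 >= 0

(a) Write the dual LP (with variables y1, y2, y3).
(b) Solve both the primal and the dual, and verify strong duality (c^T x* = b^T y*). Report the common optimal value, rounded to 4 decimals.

The standard primal-dual pair for 'max c^T x s.t. A x <= b, x >= 0' is:
  Dual:  min b^T y  s.t.  A^T y >= c,  y >= 0.

So the dual LP is:
  minimize  12y1 + 9y2 + 31y3
  subject to:
    y1 + 2y3 >= 5
    y2 + y3 >= 6
    y1, y2, y3 >= 0

Solving the primal: x* = (11, 9).
  primal value c^T x* = 109.
Solving the dual: y* = (0, 3.5, 2.5).
  dual value b^T y* = 109.
Strong duality: c^T x* = b^T y*. Confirmed.

109


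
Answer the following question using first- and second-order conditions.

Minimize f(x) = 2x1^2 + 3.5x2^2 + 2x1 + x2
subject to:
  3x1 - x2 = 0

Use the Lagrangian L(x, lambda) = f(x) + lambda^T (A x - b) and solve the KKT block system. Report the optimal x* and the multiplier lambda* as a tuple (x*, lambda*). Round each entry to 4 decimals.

Form the Lagrangian:
  L(x, lambda) = (1/2) x^T Q x + c^T x + lambda^T (A x - b)
Stationarity (grad_x L = 0): Q x + c + A^T lambda = 0.
Primal feasibility: A x = b.

This gives the KKT block system:
  [ Q   A^T ] [ x     ]   [-c ]
  [ A    0  ] [ lambda ] = [ b ]

Solving the linear system:
  x*      = (-0.0746, -0.2239)
  lambda* = (-0.5672)
  f(x*)   = -0.1866

x* = (-0.0746, -0.2239), lambda* = (-0.5672)


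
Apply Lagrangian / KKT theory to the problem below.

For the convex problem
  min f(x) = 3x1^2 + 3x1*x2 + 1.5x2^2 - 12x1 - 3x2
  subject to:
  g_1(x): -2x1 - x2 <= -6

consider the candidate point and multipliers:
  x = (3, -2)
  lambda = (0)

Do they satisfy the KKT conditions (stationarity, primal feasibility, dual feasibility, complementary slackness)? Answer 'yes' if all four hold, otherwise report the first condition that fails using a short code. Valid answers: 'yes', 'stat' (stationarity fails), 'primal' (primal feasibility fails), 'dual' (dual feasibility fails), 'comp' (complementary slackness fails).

Gradient of f: grad f(x) = Q x + c = (0, 0)
Constraint values g_i(x) = a_i^T x - b_i:
  g_1((3, -2)) = 2
Stationarity residual: grad f(x) + sum_i lambda_i a_i = (0, 0)
  -> stationarity OK
Primal feasibility (all g_i <= 0): FAILS
Dual feasibility (all lambda_i >= 0): OK
Complementary slackness (lambda_i * g_i(x) = 0 for all i): OK

Verdict: the first failing condition is primal_feasibility -> primal.

primal


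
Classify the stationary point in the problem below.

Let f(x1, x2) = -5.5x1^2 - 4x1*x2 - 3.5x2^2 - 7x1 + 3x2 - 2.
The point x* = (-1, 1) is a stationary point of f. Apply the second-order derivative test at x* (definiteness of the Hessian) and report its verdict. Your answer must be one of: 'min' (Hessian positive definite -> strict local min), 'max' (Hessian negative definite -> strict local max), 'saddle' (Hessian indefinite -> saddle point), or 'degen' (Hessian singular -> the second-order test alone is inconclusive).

Compute the Hessian H = grad^2 f:
  H = [[-11, -4], [-4, -7]]
Verify stationarity: grad f(x*) = H x* + g = (0, 0).
Eigenvalues of H: -13.4721, -4.5279.
Both eigenvalues < 0, so H is negative definite -> x* is a strict local max.

max


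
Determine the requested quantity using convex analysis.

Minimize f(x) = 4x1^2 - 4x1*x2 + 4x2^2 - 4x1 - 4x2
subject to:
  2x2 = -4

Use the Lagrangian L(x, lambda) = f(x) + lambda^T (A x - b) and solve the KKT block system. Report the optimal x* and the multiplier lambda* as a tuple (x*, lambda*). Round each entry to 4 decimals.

Form the Lagrangian:
  L(x, lambda) = (1/2) x^T Q x + c^T x + lambda^T (A x - b)
Stationarity (grad_x L = 0): Q x + c + A^T lambda = 0.
Primal feasibility: A x = b.

This gives the KKT block system:
  [ Q   A^T ] [ x     ]   [-c ]
  [ A    0  ] [ lambda ] = [ b ]

Solving the linear system:
  x*      = (-0.5, -2)
  lambda* = (9)
  f(x*)   = 23

x* = (-0.5, -2), lambda* = (9)


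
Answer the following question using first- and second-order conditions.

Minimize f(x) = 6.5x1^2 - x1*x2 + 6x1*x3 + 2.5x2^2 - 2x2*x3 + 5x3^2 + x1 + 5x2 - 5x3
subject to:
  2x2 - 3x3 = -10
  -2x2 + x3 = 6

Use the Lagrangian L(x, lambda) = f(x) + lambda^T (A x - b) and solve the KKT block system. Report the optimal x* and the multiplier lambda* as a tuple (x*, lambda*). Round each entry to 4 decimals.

Form the Lagrangian:
  L(x, lambda) = (1/2) x^T Q x + c^T x + lambda^T (A x - b)
Stationarity (grad_x L = 0): Q x + c + A^T lambda = 0.
Primal feasibility: A x = b.

This gives the KKT block system:
  [ Q   A^T ] [ x     ]   [-c ]
  [ A    0  ] [ lambda ] = [ b ]

Solving the linear system:
  x*      = (-1.1538, -2, 2)
  lambda* = (4.0769, 0.1538)
  f(x*)   = 9.3462

x* = (-1.1538, -2, 2), lambda* = (4.0769, 0.1538)


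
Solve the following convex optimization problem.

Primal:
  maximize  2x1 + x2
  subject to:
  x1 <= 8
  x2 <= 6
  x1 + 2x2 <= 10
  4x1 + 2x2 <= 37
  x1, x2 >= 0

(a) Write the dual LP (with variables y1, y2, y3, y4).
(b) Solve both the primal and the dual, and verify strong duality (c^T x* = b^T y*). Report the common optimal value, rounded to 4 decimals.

The standard primal-dual pair for 'max c^T x s.t. A x <= b, x >= 0' is:
  Dual:  min b^T y  s.t.  A^T y >= c,  y >= 0.

So the dual LP is:
  minimize  8y1 + 6y2 + 10y3 + 37y4
  subject to:
    y1 + y3 + 4y4 >= 2
    y2 + 2y3 + 2y4 >= 1
    y1, y2, y3, y4 >= 0

Solving the primal: x* = (8, 1).
  primal value c^T x* = 17.
Solving the dual: y* = (1.5, 0, 0.5, 0).
  dual value b^T y* = 17.
Strong duality: c^T x* = b^T y*. Confirmed.

17


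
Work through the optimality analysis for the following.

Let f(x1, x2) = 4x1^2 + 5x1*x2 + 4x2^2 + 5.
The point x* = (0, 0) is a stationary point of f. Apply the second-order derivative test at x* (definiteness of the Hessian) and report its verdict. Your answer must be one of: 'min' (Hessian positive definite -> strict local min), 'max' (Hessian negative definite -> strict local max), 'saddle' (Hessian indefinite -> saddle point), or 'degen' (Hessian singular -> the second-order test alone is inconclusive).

Compute the Hessian H = grad^2 f:
  H = [[8, 5], [5, 8]]
Verify stationarity: grad f(x*) = H x* + g = (0, 0).
Eigenvalues of H: 3, 13.
Both eigenvalues > 0, so H is positive definite -> x* is a strict local min.

min


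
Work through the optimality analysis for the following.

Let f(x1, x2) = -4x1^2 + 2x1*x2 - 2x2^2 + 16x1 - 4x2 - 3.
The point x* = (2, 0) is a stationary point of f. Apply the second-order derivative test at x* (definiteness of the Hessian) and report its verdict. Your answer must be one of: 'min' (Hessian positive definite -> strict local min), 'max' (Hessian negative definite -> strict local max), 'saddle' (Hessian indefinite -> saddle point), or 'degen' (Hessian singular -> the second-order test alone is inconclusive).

Compute the Hessian H = grad^2 f:
  H = [[-8, 2], [2, -4]]
Verify stationarity: grad f(x*) = H x* + g = (0, 0).
Eigenvalues of H: -8.8284, -3.1716.
Both eigenvalues < 0, so H is negative definite -> x* is a strict local max.

max


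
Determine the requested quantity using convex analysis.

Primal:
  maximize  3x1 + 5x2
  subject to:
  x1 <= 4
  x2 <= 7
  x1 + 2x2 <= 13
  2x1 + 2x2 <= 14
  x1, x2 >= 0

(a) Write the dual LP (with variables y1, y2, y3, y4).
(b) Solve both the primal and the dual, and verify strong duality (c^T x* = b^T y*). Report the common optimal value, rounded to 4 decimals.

The standard primal-dual pair for 'max c^T x s.t. A x <= b, x >= 0' is:
  Dual:  min b^T y  s.t.  A^T y >= c,  y >= 0.

So the dual LP is:
  minimize  4y1 + 7y2 + 13y3 + 14y4
  subject to:
    y1 + y3 + 2y4 >= 3
    y2 + 2y3 + 2y4 >= 5
    y1, y2, y3, y4 >= 0

Solving the primal: x* = (1, 6).
  primal value c^T x* = 33.
Solving the dual: y* = (0, 0, 2, 0.5).
  dual value b^T y* = 33.
Strong duality: c^T x* = b^T y*. Confirmed.

33


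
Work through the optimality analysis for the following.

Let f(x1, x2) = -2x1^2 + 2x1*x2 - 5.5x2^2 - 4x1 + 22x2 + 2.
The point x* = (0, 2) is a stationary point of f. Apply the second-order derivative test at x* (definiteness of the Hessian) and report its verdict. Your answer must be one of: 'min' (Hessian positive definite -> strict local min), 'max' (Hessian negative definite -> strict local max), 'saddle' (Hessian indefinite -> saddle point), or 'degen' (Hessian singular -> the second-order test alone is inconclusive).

Compute the Hessian H = grad^2 f:
  H = [[-4, 2], [2, -11]]
Verify stationarity: grad f(x*) = H x* + g = (0, 0).
Eigenvalues of H: -11.5311, -3.4689.
Both eigenvalues < 0, so H is negative definite -> x* is a strict local max.

max


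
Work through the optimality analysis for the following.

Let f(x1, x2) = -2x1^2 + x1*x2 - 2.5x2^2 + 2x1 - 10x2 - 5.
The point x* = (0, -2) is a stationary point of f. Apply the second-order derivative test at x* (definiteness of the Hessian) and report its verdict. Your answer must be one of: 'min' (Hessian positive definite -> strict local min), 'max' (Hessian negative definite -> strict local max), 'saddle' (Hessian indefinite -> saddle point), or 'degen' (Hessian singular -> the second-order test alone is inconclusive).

Compute the Hessian H = grad^2 f:
  H = [[-4, 1], [1, -5]]
Verify stationarity: grad f(x*) = H x* + g = (0, 0).
Eigenvalues of H: -5.618, -3.382.
Both eigenvalues < 0, so H is negative definite -> x* is a strict local max.

max


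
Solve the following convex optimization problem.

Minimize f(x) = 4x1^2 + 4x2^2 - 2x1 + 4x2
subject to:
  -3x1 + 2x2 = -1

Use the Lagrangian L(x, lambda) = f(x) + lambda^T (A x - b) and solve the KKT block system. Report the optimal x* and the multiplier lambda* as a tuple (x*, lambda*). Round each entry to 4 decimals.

Form the Lagrangian:
  L(x, lambda) = (1/2) x^T Q x + c^T x + lambda^T (A x - b)
Stationarity (grad_x L = 0): Q x + c + A^T lambda = 0.
Primal feasibility: A x = b.

This gives the KKT block system:
  [ Q   A^T ] [ x     ]   [-c ]
  [ A    0  ] [ lambda ] = [ b ]

Solving the linear system:
  x*      = (0.0769, -0.3846)
  lambda* = (-0.4615)
  f(x*)   = -1.0769

x* = (0.0769, -0.3846), lambda* = (-0.4615)


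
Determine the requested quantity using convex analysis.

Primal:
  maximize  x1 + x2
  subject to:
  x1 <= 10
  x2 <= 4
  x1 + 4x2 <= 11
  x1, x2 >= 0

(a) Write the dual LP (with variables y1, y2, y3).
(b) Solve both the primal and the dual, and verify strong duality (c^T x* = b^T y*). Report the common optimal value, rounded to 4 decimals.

The standard primal-dual pair for 'max c^T x s.t. A x <= b, x >= 0' is:
  Dual:  min b^T y  s.t.  A^T y >= c,  y >= 0.

So the dual LP is:
  minimize  10y1 + 4y2 + 11y3
  subject to:
    y1 + y3 >= 1
    y2 + 4y3 >= 1
    y1, y2, y3 >= 0

Solving the primal: x* = (10, 0.25).
  primal value c^T x* = 10.25.
Solving the dual: y* = (0.75, 0, 0.25).
  dual value b^T y* = 10.25.
Strong duality: c^T x* = b^T y*. Confirmed.

10.25


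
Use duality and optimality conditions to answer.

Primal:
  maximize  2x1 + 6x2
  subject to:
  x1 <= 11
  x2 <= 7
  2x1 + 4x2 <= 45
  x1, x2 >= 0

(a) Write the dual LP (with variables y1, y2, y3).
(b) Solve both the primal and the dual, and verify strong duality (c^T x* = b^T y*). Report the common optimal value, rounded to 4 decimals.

The standard primal-dual pair for 'max c^T x s.t. A x <= b, x >= 0' is:
  Dual:  min b^T y  s.t.  A^T y >= c,  y >= 0.

So the dual LP is:
  minimize  11y1 + 7y2 + 45y3
  subject to:
    y1 + 2y3 >= 2
    y2 + 4y3 >= 6
    y1, y2, y3 >= 0

Solving the primal: x* = (8.5, 7).
  primal value c^T x* = 59.
Solving the dual: y* = (0, 2, 1).
  dual value b^T y* = 59.
Strong duality: c^T x* = b^T y*. Confirmed.

59


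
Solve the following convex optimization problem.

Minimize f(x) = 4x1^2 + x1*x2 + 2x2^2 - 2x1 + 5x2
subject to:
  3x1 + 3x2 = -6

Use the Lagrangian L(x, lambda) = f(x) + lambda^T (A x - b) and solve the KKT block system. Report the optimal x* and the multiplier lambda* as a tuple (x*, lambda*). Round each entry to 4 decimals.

Form the Lagrangian:
  L(x, lambda) = (1/2) x^T Q x + c^T x + lambda^T (A x - b)
Stationarity (grad_x L = 0): Q x + c + A^T lambda = 0.
Primal feasibility: A x = b.

This gives the KKT block system:
  [ Q   A^T ] [ x     ]   [-c ]
  [ A    0  ] [ lambda ] = [ b ]

Solving the linear system:
  x*      = (0.1, -2.1)
  lambda* = (1.1)
  f(x*)   = -2.05

x* = (0.1, -2.1), lambda* = (1.1)


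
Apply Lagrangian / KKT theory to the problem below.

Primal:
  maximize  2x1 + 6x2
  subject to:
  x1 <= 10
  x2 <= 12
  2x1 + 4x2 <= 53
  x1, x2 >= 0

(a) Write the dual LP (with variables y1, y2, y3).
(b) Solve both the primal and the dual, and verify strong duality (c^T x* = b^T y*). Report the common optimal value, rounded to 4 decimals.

The standard primal-dual pair for 'max c^T x s.t. A x <= b, x >= 0' is:
  Dual:  min b^T y  s.t.  A^T y >= c,  y >= 0.

So the dual LP is:
  minimize  10y1 + 12y2 + 53y3
  subject to:
    y1 + 2y3 >= 2
    y2 + 4y3 >= 6
    y1, y2, y3 >= 0

Solving the primal: x* = (2.5, 12).
  primal value c^T x* = 77.
Solving the dual: y* = (0, 2, 1).
  dual value b^T y* = 77.
Strong duality: c^T x* = b^T y*. Confirmed.

77


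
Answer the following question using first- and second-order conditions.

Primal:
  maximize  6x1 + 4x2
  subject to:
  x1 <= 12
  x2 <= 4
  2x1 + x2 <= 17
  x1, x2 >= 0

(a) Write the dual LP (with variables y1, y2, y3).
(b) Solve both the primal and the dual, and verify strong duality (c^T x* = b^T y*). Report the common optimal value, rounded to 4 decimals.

The standard primal-dual pair for 'max c^T x s.t. A x <= b, x >= 0' is:
  Dual:  min b^T y  s.t.  A^T y >= c,  y >= 0.

So the dual LP is:
  minimize  12y1 + 4y2 + 17y3
  subject to:
    y1 + 2y3 >= 6
    y2 + y3 >= 4
    y1, y2, y3 >= 0

Solving the primal: x* = (6.5, 4).
  primal value c^T x* = 55.
Solving the dual: y* = (0, 1, 3).
  dual value b^T y* = 55.
Strong duality: c^T x* = b^T y*. Confirmed.

55


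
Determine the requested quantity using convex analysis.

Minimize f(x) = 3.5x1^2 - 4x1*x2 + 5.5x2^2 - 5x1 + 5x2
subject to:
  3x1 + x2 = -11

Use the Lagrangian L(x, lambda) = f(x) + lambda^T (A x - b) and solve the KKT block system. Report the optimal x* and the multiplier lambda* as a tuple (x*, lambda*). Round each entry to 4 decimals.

Form the Lagrangian:
  L(x, lambda) = (1/2) x^T Q x + c^T x + lambda^T (A x - b)
Stationarity (grad_x L = 0): Q x + c + A^T lambda = 0.
Primal feasibility: A x = b.

This gives the KKT block system:
  [ Q   A^T ] [ x     ]   [-c ]
  [ A    0  ] [ lambda ] = [ b ]

Solving the linear system:
  x*      = (-2.9769, -2.0692)
  lambda* = (5.8538)
  f(x*)   = 34.4654

x* = (-2.9769, -2.0692), lambda* = (5.8538)


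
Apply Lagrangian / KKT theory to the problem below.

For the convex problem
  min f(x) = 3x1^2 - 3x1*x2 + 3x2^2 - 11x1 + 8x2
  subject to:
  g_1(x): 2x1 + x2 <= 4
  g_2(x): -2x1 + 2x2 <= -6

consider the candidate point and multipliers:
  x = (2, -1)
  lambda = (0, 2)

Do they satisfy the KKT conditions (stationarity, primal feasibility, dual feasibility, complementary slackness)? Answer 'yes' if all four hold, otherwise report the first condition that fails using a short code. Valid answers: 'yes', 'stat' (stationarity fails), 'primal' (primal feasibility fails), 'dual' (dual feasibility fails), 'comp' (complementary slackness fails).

Gradient of f: grad f(x) = Q x + c = (4, -4)
Constraint values g_i(x) = a_i^T x - b_i:
  g_1((2, -1)) = -1
  g_2((2, -1)) = 0
Stationarity residual: grad f(x) + sum_i lambda_i a_i = (0, 0)
  -> stationarity OK
Primal feasibility (all g_i <= 0): OK
Dual feasibility (all lambda_i >= 0): OK
Complementary slackness (lambda_i * g_i(x) = 0 for all i): OK

Verdict: yes, KKT holds.

yes


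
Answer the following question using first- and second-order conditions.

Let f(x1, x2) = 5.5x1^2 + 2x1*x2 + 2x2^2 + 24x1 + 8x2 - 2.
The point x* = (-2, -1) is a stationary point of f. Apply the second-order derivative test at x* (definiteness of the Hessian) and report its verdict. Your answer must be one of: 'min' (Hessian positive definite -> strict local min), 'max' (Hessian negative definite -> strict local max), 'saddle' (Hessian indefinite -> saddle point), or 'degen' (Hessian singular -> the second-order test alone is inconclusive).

Compute the Hessian H = grad^2 f:
  H = [[11, 2], [2, 4]]
Verify stationarity: grad f(x*) = H x* + g = (0, 0).
Eigenvalues of H: 3.4689, 11.5311.
Both eigenvalues > 0, so H is positive definite -> x* is a strict local min.

min


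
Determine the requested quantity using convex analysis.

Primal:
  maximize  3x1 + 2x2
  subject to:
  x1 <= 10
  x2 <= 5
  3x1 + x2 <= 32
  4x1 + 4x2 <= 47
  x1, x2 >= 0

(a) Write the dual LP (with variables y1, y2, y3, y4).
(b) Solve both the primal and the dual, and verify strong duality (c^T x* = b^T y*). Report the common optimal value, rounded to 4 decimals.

The standard primal-dual pair for 'max c^T x s.t. A x <= b, x >= 0' is:
  Dual:  min b^T y  s.t.  A^T y >= c,  y >= 0.

So the dual LP is:
  minimize  10y1 + 5y2 + 32y3 + 47y4
  subject to:
    y1 + 3y3 + 4y4 >= 3
    y2 + y3 + 4y4 >= 2
    y1, y2, y3, y4 >= 0

Solving the primal: x* = (10, 1.75).
  primal value c^T x* = 33.5.
Solving the dual: y* = (1, 0, 0, 0.5).
  dual value b^T y* = 33.5.
Strong duality: c^T x* = b^T y*. Confirmed.

33.5


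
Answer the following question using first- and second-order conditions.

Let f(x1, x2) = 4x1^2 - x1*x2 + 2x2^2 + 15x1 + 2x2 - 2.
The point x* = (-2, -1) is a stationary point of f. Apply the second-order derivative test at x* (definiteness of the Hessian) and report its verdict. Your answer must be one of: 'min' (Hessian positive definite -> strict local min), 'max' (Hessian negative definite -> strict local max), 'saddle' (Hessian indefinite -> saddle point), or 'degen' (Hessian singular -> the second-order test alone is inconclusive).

Compute the Hessian H = grad^2 f:
  H = [[8, -1], [-1, 4]]
Verify stationarity: grad f(x*) = H x* + g = (0, 0).
Eigenvalues of H: 3.7639, 8.2361.
Both eigenvalues > 0, so H is positive definite -> x* is a strict local min.

min


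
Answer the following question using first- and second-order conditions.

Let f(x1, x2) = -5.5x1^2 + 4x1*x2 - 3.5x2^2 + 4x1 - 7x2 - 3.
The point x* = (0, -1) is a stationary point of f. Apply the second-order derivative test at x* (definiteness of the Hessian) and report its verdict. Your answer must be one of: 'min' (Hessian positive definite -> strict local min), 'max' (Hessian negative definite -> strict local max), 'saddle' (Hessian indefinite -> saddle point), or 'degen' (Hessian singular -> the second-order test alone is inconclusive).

Compute the Hessian H = grad^2 f:
  H = [[-11, 4], [4, -7]]
Verify stationarity: grad f(x*) = H x* + g = (0, 0).
Eigenvalues of H: -13.4721, -4.5279.
Both eigenvalues < 0, so H is negative definite -> x* is a strict local max.

max


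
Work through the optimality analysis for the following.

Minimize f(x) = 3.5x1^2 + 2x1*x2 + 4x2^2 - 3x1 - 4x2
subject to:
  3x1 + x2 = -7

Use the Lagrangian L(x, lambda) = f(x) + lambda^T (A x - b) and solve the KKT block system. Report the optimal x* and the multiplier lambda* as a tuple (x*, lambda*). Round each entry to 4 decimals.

Form the Lagrangian:
  L(x, lambda) = (1/2) x^T Q x + c^T x + lambda^T (A x - b)
Stationarity (grad_x L = 0): Q x + c + A^T lambda = 0.
Primal feasibility: A x = b.

This gives the KKT block system:
  [ Q   A^T ] [ x     ]   [-c ]
  [ A    0  ] [ lambda ] = [ b ]

Solving the linear system:
  x*      = (-2.4328, 0.2985)
  lambda* = (6.4776)
  f(x*)   = 25.7239

x* = (-2.4328, 0.2985), lambda* = (6.4776)


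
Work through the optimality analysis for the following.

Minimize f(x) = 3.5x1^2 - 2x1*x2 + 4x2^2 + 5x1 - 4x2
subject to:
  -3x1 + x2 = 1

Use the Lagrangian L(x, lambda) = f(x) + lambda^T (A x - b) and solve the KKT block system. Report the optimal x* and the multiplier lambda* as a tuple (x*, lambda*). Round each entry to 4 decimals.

Form the Lagrangian:
  L(x, lambda) = (1/2) x^T Q x + c^T x + lambda^T (A x - b)
Stationarity (grad_x L = 0): Q x + c + A^T lambda = 0.
Primal feasibility: A x = b.

This gives the KKT block system:
  [ Q   A^T ] [ x     ]   [-c ]
  [ A    0  ] [ lambda ] = [ b ]

Solving the linear system:
  x*      = (-0.2239, 0.3284)
  lambda* = (0.9254)
  f(x*)   = -1.6791

x* = (-0.2239, 0.3284), lambda* = (0.9254)


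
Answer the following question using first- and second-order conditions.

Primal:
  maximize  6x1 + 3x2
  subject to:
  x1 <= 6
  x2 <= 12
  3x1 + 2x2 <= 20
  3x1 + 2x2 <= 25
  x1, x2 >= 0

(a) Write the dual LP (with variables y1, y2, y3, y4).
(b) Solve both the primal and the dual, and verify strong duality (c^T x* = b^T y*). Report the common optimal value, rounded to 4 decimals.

The standard primal-dual pair for 'max c^T x s.t. A x <= b, x >= 0' is:
  Dual:  min b^T y  s.t.  A^T y >= c,  y >= 0.

So the dual LP is:
  minimize  6y1 + 12y2 + 20y3 + 25y4
  subject to:
    y1 + 3y3 + 3y4 >= 6
    y2 + 2y3 + 2y4 >= 3
    y1, y2, y3, y4 >= 0

Solving the primal: x* = (6, 1).
  primal value c^T x* = 39.
Solving the dual: y* = (1.5, 0, 1.5, 0).
  dual value b^T y* = 39.
Strong duality: c^T x* = b^T y*. Confirmed.

39


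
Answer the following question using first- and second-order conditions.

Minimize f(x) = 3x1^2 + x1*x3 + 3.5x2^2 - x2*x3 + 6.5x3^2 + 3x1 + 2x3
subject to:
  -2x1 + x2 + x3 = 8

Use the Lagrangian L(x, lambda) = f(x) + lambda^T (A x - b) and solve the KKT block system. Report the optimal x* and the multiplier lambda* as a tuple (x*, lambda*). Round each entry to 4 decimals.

Form the Lagrangian:
  L(x, lambda) = (1/2) x^T Q x + c^T x + lambda^T (A x - b)
Stationarity (grad_x L = 0): Q x + c + A^T lambda = 0.
Primal feasibility: A x = b.

This gives the KKT block system:
  [ Q   A^T ] [ x     ]   [-c ]
  [ A    0  ] [ lambda ] = [ b ]

Solving the linear system:
  x*      = (-3.0593, 1.1491, 0.7323)
  lambda* = (-7.3117)
  f(x*)   = 25.3901

x* = (-3.0593, 1.1491, 0.7323), lambda* = (-7.3117)


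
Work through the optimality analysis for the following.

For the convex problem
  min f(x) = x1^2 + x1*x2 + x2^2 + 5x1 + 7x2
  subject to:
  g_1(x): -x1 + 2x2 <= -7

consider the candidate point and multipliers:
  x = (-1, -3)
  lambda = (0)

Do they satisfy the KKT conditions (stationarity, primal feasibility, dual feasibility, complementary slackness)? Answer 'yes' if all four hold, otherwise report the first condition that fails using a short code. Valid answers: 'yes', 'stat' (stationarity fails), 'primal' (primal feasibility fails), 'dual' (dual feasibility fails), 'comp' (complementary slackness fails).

Gradient of f: grad f(x) = Q x + c = (0, 0)
Constraint values g_i(x) = a_i^T x - b_i:
  g_1((-1, -3)) = 2
Stationarity residual: grad f(x) + sum_i lambda_i a_i = (0, 0)
  -> stationarity OK
Primal feasibility (all g_i <= 0): FAILS
Dual feasibility (all lambda_i >= 0): OK
Complementary slackness (lambda_i * g_i(x) = 0 for all i): OK

Verdict: the first failing condition is primal_feasibility -> primal.

primal


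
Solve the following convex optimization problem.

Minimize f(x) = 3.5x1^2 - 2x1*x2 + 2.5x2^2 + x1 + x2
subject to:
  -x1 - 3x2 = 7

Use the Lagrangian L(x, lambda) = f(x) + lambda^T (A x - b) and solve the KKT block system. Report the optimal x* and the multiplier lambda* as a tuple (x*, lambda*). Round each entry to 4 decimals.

Form the Lagrangian:
  L(x, lambda) = (1/2) x^T Q x + c^T x + lambda^T (A x - b)
Stationarity (grad_x L = 0): Q x + c + A^T lambda = 0.
Primal feasibility: A x = b.

This gives the KKT block system:
  [ Q   A^T ] [ x     ]   [-c ]
  [ A    0  ] [ lambda ] = [ b ]

Solving the linear system:
  x*      = (-1.0375, -1.9875)
  lambda* = (-2.2875)
  f(x*)   = 6.4938

x* = (-1.0375, -1.9875), lambda* = (-2.2875)


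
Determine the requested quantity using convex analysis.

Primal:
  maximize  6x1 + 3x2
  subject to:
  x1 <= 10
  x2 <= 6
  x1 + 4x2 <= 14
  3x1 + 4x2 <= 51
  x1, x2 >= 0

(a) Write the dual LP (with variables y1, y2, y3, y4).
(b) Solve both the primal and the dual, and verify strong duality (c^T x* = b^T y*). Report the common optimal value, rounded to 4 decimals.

The standard primal-dual pair for 'max c^T x s.t. A x <= b, x >= 0' is:
  Dual:  min b^T y  s.t.  A^T y >= c,  y >= 0.

So the dual LP is:
  minimize  10y1 + 6y2 + 14y3 + 51y4
  subject to:
    y1 + y3 + 3y4 >= 6
    y2 + 4y3 + 4y4 >= 3
    y1, y2, y3, y4 >= 0

Solving the primal: x* = (10, 1).
  primal value c^T x* = 63.
Solving the dual: y* = (5.25, 0, 0.75, 0).
  dual value b^T y* = 63.
Strong duality: c^T x* = b^T y*. Confirmed.

63


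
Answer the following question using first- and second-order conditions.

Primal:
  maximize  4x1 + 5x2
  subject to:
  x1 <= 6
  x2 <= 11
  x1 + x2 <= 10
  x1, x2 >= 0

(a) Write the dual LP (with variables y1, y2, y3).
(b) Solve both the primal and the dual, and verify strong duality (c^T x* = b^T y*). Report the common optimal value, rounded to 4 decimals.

The standard primal-dual pair for 'max c^T x s.t. A x <= b, x >= 0' is:
  Dual:  min b^T y  s.t.  A^T y >= c,  y >= 0.

So the dual LP is:
  minimize  6y1 + 11y2 + 10y3
  subject to:
    y1 + y3 >= 4
    y2 + y3 >= 5
    y1, y2, y3 >= 0

Solving the primal: x* = (0, 10).
  primal value c^T x* = 50.
Solving the dual: y* = (0, 0, 5).
  dual value b^T y* = 50.
Strong duality: c^T x* = b^T y*. Confirmed.

50


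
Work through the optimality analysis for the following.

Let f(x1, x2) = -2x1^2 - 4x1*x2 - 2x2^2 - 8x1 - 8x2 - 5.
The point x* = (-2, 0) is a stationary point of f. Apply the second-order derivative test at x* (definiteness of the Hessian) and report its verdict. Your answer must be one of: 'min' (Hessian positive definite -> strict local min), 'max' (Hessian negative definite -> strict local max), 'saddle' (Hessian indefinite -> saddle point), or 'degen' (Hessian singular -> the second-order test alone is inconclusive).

Compute the Hessian H = grad^2 f:
  H = [[-4, -4], [-4, -4]]
Verify stationarity: grad f(x*) = H x* + g = (0, 0).
Eigenvalues of H: -8, 0.
H has a zero eigenvalue (singular; negative semidefinite but not definite), so H is neither positive definite, negative definite, nor indefinite. The second-order test alone is inconclusive -> degen.
(Indeed, f is constant along the null direction of H through x*, so x* is not a strict local extremum.)

degen


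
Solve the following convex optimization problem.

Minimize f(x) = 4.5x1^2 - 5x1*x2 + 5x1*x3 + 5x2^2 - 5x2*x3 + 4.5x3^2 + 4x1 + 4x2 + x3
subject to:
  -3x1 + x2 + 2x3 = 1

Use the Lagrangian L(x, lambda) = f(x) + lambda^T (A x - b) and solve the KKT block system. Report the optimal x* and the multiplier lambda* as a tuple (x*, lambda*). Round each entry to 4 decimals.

Form the Lagrangian:
  L(x, lambda) = (1/2) x^T Q x + c^T x + lambda^T (A x - b)
Stationarity (grad_x L = 0): Q x + c + A^T lambda = 0.
Primal feasibility: A x = b.

This gives the KKT block system:
  [ Q   A^T ] [ x     ]   [-c ]
  [ A    0  ] [ lambda ] = [ b ]

Solving the linear system:
  x*      = (-0.7829, -0.9147, -0.2171)
  lambda* = (0.1473)
  f(x*)   = -3.5775

x* = (-0.7829, -0.9147, -0.2171), lambda* = (0.1473)


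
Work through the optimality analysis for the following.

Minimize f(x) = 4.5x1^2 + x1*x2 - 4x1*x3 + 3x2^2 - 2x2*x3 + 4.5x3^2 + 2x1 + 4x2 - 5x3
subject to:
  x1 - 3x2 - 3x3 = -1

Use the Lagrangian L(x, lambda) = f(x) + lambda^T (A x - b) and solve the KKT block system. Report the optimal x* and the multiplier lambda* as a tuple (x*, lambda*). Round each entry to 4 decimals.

Form the Lagrangian:
  L(x, lambda) = (1/2) x^T Q x + c^T x + lambda^T (A x - b)
Stationarity (grad_x L = 0): Q x + c + A^T lambda = 0.
Primal feasibility: A x = b.

This gives the KKT block system:
  [ Q   A^T ] [ x     ]   [-c ]
  [ A    0  ] [ lambda ] = [ b ]

Solving the linear system:
  x*      = (0.0517, -0.2843, 0.6349)
  lambda* = (0.3586)
  f(x*)   = -1.9249

x* = (0.0517, -0.2843, 0.6349), lambda* = (0.3586)


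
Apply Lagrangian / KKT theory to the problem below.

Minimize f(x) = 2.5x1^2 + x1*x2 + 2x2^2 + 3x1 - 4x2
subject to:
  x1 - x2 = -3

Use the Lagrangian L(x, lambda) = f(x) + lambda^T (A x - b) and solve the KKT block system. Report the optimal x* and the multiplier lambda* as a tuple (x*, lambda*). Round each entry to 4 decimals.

Form the Lagrangian:
  L(x, lambda) = (1/2) x^T Q x + c^T x + lambda^T (A x - b)
Stationarity (grad_x L = 0): Q x + c + A^T lambda = 0.
Primal feasibility: A x = b.

This gives the KKT block system:
  [ Q   A^T ] [ x     ]   [-c ]
  [ A    0  ] [ lambda ] = [ b ]

Solving the linear system:
  x*      = (-1.2727, 1.7273)
  lambda* = (1.6364)
  f(x*)   = -2.9091

x* = (-1.2727, 1.7273), lambda* = (1.6364)
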